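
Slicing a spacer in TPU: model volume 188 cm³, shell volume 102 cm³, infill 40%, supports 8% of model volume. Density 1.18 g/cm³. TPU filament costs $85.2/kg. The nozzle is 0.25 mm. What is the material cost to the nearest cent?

$15.23

Volume inside the shell: 188 − 102 → 86 cm³.
Deposited infill = 0.40 × 86 = 34.4 cm³.
Support = 0.08 × 188 = 15.04 cm³.
Deposited volume: 102 + 34.4 + 15.04 → 151.44 cm³.
Mass = 151.44 × 1.18, so 178.6992 g.
At $85.2/kg: 178.6992/1000 × 85.2 = $15.23.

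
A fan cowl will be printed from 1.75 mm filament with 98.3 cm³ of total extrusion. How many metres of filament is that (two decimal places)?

40.87 m

Cross-section of 1.75 mm filament: π·(1.75/2)² = 2.4053 mm².
Length = 98.3 cm³ / 2.4053 mm² = 98300 / 2.4053 = 40868.08 mm = 40.87 m.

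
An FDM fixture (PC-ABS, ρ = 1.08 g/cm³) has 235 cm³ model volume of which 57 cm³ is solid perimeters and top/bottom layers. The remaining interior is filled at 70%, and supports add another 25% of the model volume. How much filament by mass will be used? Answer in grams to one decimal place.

Volume inside the shell = 235 − 57, so 178 cm³.
Infill deposited = 0.70 × 178 = 124.6 cm³.
Support = 0.25 × 235 = 58.75 cm³.
Total extruded = 57 + 124.6 + 58.75 = 240.35 cm³.
Mass: 240.35 × 1.08 → 259.578 g.

259.6 g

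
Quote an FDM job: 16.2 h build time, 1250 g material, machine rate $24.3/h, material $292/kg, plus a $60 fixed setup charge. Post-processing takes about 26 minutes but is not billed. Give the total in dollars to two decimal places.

Machine cost: 24.3 × 16.2 → $393.66.
Material cost = 292 × 1250/1000 = $365.00.
Total = 393.66 + 365.00 + 60 = $818.66.

$818.66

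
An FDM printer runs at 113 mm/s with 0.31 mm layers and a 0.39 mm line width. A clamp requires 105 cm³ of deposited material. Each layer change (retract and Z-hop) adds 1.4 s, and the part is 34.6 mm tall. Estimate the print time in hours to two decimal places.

2.18 hours

Extrusion cross-section = 0.31 × 0.39, so 0.1209 mm².
Path length: 105000 mm³ / 0.1209 mm² → 868486.4 mm.
Extrusion time: 868486.4 / 113 → 7685.7 s.
Layers = ⌈34.6/0.31⌉ = 112.
Non-print overhead = 112 × 1.4, so 156.8 s.
Altogether 7685.7 + 156.8 = 7842.5 s, i.e. 2.18 hours.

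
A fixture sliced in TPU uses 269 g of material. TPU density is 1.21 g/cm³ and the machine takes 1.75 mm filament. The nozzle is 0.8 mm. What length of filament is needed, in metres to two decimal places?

Extruded volume: 269/1.21 = 222.314 cm³ (222314 mm³).
Filament cross-section = π × (1.75/2)² = 2.4053 mm².
L = V/A = 222314/2.4053 = 92426.72 mm → 92.43 m.

92.43 m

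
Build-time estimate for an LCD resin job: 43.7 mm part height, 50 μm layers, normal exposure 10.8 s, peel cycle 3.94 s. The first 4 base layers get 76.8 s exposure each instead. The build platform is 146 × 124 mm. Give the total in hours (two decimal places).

Layer count = ceil(43.7 / 0.05) = 874.
Base layers: 4 × (76.8 + 3.94) → 322.96 s.
Remaining layers = 870 × (10.8 + 3.94), so 12823.8 s.
Total = 322.96 + 12823.8 = 13146.76 s = 3.65 hours.

3.65 hours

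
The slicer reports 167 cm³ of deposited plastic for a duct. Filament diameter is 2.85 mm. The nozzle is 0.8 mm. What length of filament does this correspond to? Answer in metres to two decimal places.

Filament cross-section = π × (2.85/2)² = 6.3794 mm².
Length = 167 cm³ / 6.3794 mm² = 167000 / 6.3794 = 26178.01 mm = 26.18 m.

26.18 m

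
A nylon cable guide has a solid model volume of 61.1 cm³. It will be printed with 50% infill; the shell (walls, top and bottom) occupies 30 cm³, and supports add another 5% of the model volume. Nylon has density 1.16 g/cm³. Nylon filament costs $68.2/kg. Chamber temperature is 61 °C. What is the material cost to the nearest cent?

Interior volume: 61.1 − 30 → 31.1 cm³.
Infill volume = 0.50 × 31.1, so 15.55 cm³.
Support = 0.05 × 61.1, so 3.055 cm³.
Total printed volume = 30 + 15.55 + 3.055, so 48.605 cm³.
Mass = 48.605 × 1.16, so 56.3818 g.
Cost = 56.3818 g / 1000 × $68.2/kg = $3.85.

$3.85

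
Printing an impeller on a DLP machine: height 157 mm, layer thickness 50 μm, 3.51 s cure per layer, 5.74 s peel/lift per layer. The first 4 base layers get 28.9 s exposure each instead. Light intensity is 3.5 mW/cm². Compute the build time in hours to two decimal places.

Layers = ⌈157/0.05⌉ = 3140.
Bottom layers: 4 × (28.9 + 5.74) → 138.56 s.
Remaining layers = 3136 × (3.51 + 5.74), so 29008 s.
Total = 138.56 + 29008 = 29146.56 s = 8.10 hours.

8.10 hours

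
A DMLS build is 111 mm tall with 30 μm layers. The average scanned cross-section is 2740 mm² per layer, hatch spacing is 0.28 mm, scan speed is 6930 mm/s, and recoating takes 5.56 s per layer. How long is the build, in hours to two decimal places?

Layers = ⌈111/0.03⌉ = 3700.
Hatch length per layer = 2740 / 0.28 = 9785.7 mm.
Scan time per layer = 9785.7 / 6930 = 1.4121 s.
Layer cycle = 1.4121 + 5.56, so 6.9721 s.
3700 layers × 6.9721 s/layer = 25796.77 s, i.e. 7.17 hours.

7.17 hours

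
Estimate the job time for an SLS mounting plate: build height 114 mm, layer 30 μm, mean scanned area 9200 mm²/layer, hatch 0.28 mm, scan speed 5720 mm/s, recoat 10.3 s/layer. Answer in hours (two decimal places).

Layers = ⌈114/0.03⌉ = 3800.
Scan path per layer: 9200 / 0.28 → 32857.1 mm.
Per-layer scan time: 32857.1 / 5720 → 5.7442 s.
Time per layer = 5.7442 + 10.3, so 16.0442 s.
3800 layers × 16.0442 s/layer = 60967.96 s, i.e. 16.94 hours.

16.94 hours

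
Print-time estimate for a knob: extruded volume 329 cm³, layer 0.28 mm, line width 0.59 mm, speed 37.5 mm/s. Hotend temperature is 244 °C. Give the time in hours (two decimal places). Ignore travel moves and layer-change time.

Extrusion cross-section = 0.28 × 0.59, so 0.1652 mm².
Toolpath length = 329 cm³ / 0.1652 mm² = 329000 / 0.1652 = 1991525.4 mm.
Print-move time = 1991525.4 / 37.5, so 53107.3 s.
In the requested units: 53107.3 s = 14.75 hours.

14.75 hours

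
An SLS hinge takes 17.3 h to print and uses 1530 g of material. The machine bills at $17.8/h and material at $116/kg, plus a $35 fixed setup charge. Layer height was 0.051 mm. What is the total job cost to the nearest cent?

$520.42

Time charge = 17.8 × 17.3, so $307.94.
Feedstock cost: 116 × 1530/1000 → $177.48.
Adding setup: 307.94 + 177.48 + 35 → $520.42.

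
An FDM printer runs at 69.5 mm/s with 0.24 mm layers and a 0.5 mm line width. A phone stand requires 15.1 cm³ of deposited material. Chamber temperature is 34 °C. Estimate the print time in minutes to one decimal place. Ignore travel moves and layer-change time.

Bead cross-section = 0.24 × 0.5 = 0.12 mm².
Total extruded path = 15100/0.12 = 125833.3 mm.
Extrusion time = 125833.3 / 69.5, so 1810.6 s.
Converting: 1810.6 s = 30.2 minutes.

30.2 minutes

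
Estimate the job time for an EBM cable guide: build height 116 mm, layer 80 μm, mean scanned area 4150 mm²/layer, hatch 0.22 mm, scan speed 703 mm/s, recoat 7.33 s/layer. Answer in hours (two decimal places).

13.76 hours

Number of layers: 116 / 0.08 → 1450 (rounded up).
Scan path per layer: 4150 / 0.22 → 18863.6 mm.
Per-layer scan time = 18863.6 / 703 = 26.833 s.
Time per layer: 26.833 + 7.33 → 34.163 s.
Total: 1450 × 34.163 s = 49536.35 s → 13.76 hours.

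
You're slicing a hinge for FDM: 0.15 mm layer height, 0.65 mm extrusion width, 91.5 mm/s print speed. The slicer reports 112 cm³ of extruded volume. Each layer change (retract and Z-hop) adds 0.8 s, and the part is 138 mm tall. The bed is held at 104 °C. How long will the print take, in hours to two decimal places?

Line area = 0.15 × 0.65 = 0.0975 mm².
Path length: 112000 mm³ / 0.0975 mm² → 1148717.9 mm.
Print-move time = 1148717.9 / 91.5, so 12554.3 s.
Layers = ⌈138/0.15⌉ = 920.
Non-print overhead = 920 × 0.8, so 736 s.
Altogether 12554.3 + 736 = 13290.3 s, i.e. 3.69 hours.

3.69 hours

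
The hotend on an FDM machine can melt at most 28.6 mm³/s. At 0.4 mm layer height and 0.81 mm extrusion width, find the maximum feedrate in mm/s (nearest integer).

88 mm/s

A = 0.4 × 0.81, so 0.324 mm².
v_max = Q/A = 28.6/0.324 = 88.27 mm/s → 88 mm/s.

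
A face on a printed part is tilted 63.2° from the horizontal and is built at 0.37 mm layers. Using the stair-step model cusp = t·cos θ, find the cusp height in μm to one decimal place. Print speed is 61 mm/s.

h_c = t·cos θ = 0.37 × 0.4509 = 0.166833 mm (166.8 μm).

166.8 μm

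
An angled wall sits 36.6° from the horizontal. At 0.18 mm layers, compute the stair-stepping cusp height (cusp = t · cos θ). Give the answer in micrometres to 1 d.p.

h_c = t·cos θ = 0.18 × 0.8028 = 0.144504 mm (144.5 μm).

144.5 μm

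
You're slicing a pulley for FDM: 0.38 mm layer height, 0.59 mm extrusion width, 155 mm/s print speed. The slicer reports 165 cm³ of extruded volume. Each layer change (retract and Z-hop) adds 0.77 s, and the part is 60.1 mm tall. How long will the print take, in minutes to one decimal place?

81.2 minutes

Bead cross-section = 0.38 × 0.59, so 0.2242 mm².
Total extruded path = 165000/0.2242 = 735950 mm.
Print-move time: 735950 / 155 → 4748.1 s.
Layers = ⌈60.1/0.38⌉ = 159.
Non-print overhead = 159 × 0.77, so 122.43 s.
Altogether 4748.1 + 122.43 = 4870.53 s, i.e. 81.2 minutes.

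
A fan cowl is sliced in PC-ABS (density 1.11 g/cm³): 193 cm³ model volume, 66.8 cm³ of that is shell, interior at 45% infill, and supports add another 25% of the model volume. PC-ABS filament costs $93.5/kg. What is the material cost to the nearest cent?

Volume inside the shell: 193 − 66.8 → 126.2 cm³.
Deposited infill = 0.45 × 126.2 = 56.79 cm³.
Support = 0.25 × 193, so 48.25 cm³.
Total printed volume = 66.8 + 56.79 + 48.25, so 171.84 cm³.
Mass: 171.84 × 1.11 → 190.7424 g.
Cost = 190.7424 g / 1000 × $93.5/kg = $17.83.

$17.83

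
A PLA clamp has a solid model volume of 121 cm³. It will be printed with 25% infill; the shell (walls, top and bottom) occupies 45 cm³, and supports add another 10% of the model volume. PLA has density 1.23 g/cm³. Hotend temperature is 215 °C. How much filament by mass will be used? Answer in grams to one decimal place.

93.6 g

Interior volume = 121 − 45 = 76 cm³.
Infill volume = 0.25 × 76, so 19 cm³.
Support = 0.10 × 121 = 12.1 cm³.
Total printed volume: 45 + 19 + 12.1 → 76.1 cm³.
Mass = 76.1 × 1.23, so 93.603 g.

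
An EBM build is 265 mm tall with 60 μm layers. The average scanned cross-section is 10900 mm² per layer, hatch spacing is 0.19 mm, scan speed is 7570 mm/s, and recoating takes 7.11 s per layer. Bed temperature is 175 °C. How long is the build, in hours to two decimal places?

18.02 hours

Layer count = ceil(265 / 0.06) = 4417.
Hatch length per layer = 10900 / 0.19, so 57368.4 mm.
Per-layer scan time = 57368.4 / 7570 = 7.5784 s.
Per-layer time = 7.5784 + 7.11, so 14.6884 s.
Total: 4417 × 14.6884 s = 64878.6628 s → 18.02 hours.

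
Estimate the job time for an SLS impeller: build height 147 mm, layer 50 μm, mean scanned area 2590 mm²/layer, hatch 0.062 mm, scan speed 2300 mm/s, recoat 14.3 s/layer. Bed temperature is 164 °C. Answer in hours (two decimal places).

26.51 hours

Layer count = ceil(147 / 0.05) = 2940.
Per-layer scan distance: 2590 / 0.062 → 41774.2 mm.
Per-layer scan time = 41774.2 / 2300, so 18.1627 s.
Time per layer: 18.1627 + 14.3 → 32.4627 s.
2940 layers × 32.4627 s/layer = 95440.338 s, i.e. 26.51 hours.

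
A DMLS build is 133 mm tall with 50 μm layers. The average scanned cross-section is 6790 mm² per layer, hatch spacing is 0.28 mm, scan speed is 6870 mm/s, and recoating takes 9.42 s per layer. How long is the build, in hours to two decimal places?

9.57 hours

Layers = ⌈133/0.05⌉ = 2660.
Hatch length per layer = 6790 / 0.28 = 24250 mm.
Per-layer scan time: 24250 / 6870 → 3.5298 s.
Layer cycle = 3.5298 + 9.42, so 12.9498 s.
2660 layers × 12.9498 s/layer = 34446.468 s, i.e. 9.57 hours.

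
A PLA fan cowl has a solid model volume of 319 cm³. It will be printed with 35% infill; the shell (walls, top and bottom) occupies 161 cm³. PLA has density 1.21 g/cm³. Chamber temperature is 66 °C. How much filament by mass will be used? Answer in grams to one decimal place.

261.7 g

Infill region = 319 − 161, so 158 cm³.
Infill deposited: 0.35 × 158 → 55.3 cm³.
Total extruded = 161 + 55.3, so 216.3 cm³.
Mass = 216.3 × 1.21 = 261.723 g.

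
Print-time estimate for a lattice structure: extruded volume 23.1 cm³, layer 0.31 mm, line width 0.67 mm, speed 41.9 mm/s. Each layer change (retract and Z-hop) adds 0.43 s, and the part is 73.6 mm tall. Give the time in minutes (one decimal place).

45.9 minutes

Bead cross-section: 0.31 × 0.67 → 0.2077 mm².
Toolpath length = 23.1 cm³ / 0.2077 mm² = 23100 / 0.2077 = 111218.1 mm.
Extrusion time: 111218.1 / 41.9 → 2654.4 s.
Layer count = ceil(73.6 / 0.31) = 238.
Z-hop total = 238 × 0.43, so 102.34 s.
Total = 2654.4 + 102.34 = 2756.74 s = 45.9 minutes.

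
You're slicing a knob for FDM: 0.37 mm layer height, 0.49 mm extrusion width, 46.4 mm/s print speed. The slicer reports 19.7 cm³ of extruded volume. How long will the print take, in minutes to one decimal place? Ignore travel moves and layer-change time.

39.0 minutes

Bead cross-section: 0.37 × 0.49 → 0.1813 mm².
Total extruded path = 19700/0.1813 = 108659.7 mm.
Extrusion time: 108659.7 / 46.4 → 2341.8 s.
2341.8 s = 39.0 minutes.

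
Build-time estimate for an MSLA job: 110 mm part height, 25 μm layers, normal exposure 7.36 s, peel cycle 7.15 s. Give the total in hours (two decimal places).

Layers = ⌈110/0.025⌉ = 4400.
Per-layer time: 7.36 + 7.15 → 14.51 s.
Total = 4400 × 14.51 = 63844 s = 17.73 hours.

17.73 hours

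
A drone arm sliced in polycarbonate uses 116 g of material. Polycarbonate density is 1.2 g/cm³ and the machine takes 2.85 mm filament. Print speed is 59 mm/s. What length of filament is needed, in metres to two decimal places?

15.15 m

Extruded volume: 116/1.2 = 96.6667 cm³ (96666.7 mm³).
Filament cross-section = π × (2.85/2)² = 6.3794 mm².
L = V/A = 96666.7/6.3794 = 15152.95 mm → 15.15 m.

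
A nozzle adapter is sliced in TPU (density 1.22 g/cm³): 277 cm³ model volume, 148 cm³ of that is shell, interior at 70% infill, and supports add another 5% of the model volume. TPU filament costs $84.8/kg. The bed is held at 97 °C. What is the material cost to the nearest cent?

$26.09

Infill region = 277 − 148 = 129 cm³.
Infill volume: 0.70 × 129 → 90.3 cm³.
Support = 0.05 × 277 = 13.85 cm³.
Total extruded: 148 + 90.3 + 13.85 → 252.15 cm³.
Mass = 252.15 × 1.22 = 307.623 g.
Cost = 307.623 g / 1000 × $84.8/kg = $26.09.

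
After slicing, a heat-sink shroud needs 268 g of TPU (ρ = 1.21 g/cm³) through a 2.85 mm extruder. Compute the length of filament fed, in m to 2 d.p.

34.72 m

Volume = 268 g / 1.21 g·cm⁻³ = 221.4876 cm³ = 221487.6 mm³.
Cross-section of 2.85 mm filament: π·(2.85/2)² = 6.3794 mm².
L = V/A = 221487.6/6.3794 = 34719.19 mm → 34.72 m.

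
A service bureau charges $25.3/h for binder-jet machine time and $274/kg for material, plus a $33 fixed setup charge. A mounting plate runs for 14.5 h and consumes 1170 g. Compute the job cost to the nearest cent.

Machine cost: 25.3 × 14.5 → $366.85.
Material cost: 274 × 1170/1000 → $320.58.
Total = 366.85 + 320.58 + 33 = $720.43.

$720.43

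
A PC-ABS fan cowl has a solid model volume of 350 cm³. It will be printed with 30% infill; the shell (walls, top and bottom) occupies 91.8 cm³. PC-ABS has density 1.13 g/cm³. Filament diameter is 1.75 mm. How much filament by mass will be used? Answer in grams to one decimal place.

Interior volume = 350 − 91.8 = 258.2 cm³.
Infill deposited: 0.30 × 258.2 → 77.46 cm³.
Total printed volume: 91.8 + 77.46 → 169.26 cm³.
Mass = 169.26 × 1.13, so 191.2638 g.

191.3 g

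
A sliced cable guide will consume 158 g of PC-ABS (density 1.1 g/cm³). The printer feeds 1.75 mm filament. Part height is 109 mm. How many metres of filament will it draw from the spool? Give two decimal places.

59.72 m

Extruded volume: 158/1.1 = 143.6364 cm³ (143636.4 mm³).
Filament cross-section = π × (1.75/2)² = 2.4053 mm².
Length = 143636.4 / 2.4053 = 59716.63 mm = 59.72 m.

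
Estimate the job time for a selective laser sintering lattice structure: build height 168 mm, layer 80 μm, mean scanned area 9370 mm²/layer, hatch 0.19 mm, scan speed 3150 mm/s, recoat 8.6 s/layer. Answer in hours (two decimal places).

14.15 hours

Layer count = ceil(168 / 0.08) = 2100.
Scan path per layer = 9370 / 0.19 = 49315.8 mm.
Per-layer scan time = 49315.8 / 3150, so 15.6558 s.
Per-layer time = 15.6558 + 8.6 = 24.2558 s.
2100 layers × 24.2558 s/layer = 50937.18 s, i.e. 14.15 hours.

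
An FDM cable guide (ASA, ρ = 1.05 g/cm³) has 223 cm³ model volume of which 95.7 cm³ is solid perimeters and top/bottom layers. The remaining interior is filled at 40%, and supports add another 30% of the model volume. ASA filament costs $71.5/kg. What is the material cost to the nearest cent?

$16.03

Interior volume = 223 − 95.7 = 127.3 cm³.
Infill volume = 0.40 × 127.3 = 50.92 cm³.
Support = 0.30 × 223 = 66.9 cm³.
Total extruded = 95.7 + 50.92 + 66.9 = 213.52 cm³.
Mass: 213.52 × 1.05 → 224.196 g.
At $71.5/kg: 224.196/1000 × 71.5 = $16.03.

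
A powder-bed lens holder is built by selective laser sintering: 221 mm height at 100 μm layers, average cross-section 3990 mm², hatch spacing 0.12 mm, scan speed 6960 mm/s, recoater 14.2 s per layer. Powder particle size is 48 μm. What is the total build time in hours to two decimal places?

Number of layers: 221 / 0.1 → 2210 (rounded up).
Hatch length per layer = 3990 / 0.12, so 33250 mm.
Per-layer scan time = 33250 / 6960, so 4.7773 s.
Per-layer time = 4.7773 + 14.2, so 18.9773 s.
Build time = 2210 × 18.9773 = 41939.833 s = 11.65 hours.

11.65 hours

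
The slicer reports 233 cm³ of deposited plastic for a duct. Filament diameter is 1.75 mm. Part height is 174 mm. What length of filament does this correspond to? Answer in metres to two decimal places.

96.87 m

Filament cross-section = π × (1.75/2)² = 2.4053 mm².
Length = 233 cm³ / 2.4053 mm² = 233000 / 2.4053 = 96869.41 mm = 96.87 m.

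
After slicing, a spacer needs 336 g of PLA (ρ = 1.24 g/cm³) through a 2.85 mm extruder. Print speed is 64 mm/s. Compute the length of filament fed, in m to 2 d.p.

Extruded volume: 336/1.24 = 270.9677 cm³ (270967.7 mm³).
A = π r² = π × 1.425² = 6.3794 mm².
Length = 270967.7 / 6.3794 = 42475.42 mm = 42.48 m.

42.48 m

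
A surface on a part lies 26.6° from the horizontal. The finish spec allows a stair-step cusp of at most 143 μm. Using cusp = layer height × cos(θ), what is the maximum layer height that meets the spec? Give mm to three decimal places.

Layer height = cusp / cos(26.6°) = 0.143 / 0.8942 = 0.160 mm.

0.160 mm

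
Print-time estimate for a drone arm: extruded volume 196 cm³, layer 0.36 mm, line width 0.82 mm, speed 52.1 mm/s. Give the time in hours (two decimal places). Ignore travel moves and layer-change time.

Extrusion cross-section: 0.36 × 0.82 → 0.2952 mm².
Toolpath length = 196 cm³ / 0.2952 mm² = 196000 / 0.2952 = 663956.6 mm.
Time extruding = 663956.6 / 52.1, so 12743.9 s.
In the requested units: 12743.9 s = 3.54 hours.

3.54 hours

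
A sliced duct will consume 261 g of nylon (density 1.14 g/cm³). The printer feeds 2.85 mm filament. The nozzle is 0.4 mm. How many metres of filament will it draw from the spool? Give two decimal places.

35.89 m

Volume = 261 g / 1.14 g·cm⁻³ = 228.9474 cm³ = 228947.4 mm³.
Filament cross-section = π × (2.85/2)² = 6.3794 mm².
Length = 228947.4 / 6.3794 = 35888.55 mm = 35.89 m.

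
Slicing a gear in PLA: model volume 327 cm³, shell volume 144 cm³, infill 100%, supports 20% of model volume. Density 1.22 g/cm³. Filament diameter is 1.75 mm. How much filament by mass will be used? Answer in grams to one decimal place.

Interior volume = 327 − 144, so 183 cm³.
Infill deposited = 1.00 × 183 = 183 cm³.
Support: 0.20 × 327 → 65.4 cm³.
Total printed volume = 144 + 183 + 65.4, so 392.4 cm³.
Mass = 392.4 × 1.22, so 478.728 g.

478.7 g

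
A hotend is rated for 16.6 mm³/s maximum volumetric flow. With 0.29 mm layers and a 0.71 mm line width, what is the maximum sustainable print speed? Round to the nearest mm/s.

Extrusion cross-section: 0.29 × 0.71 → 0.2059 mm².
Max speed = 16.6 / 0.2059 = 80.62 ≈ 81 mm/s.

81 mm/s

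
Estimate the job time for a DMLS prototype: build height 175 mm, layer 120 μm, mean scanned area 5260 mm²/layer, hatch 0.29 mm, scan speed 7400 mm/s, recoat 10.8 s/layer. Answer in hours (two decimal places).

Layer count = ceil(175 / 0.12) = 1459.
Hatch length per layer = 5260 / 0.29 = 18137.9 mm.
Scan time per layer = 18137.9 / 7400, so 2.4511 s.
Time per layer = 2.4511 + 10.8 = 13.2511 s.
Build time = 1459 × 13.2511 = 19333.3549 s = 5.37 hours.

5.37 hours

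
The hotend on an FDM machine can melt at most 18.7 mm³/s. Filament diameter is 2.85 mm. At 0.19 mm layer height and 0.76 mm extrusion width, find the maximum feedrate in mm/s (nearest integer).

Extrusion cross-section: 0.19 × 0.76 → 0.1444 mm².
Max speed = 18.7 / 0.1444 = 129.50 ≈ 130 mm/s.

130 mm/s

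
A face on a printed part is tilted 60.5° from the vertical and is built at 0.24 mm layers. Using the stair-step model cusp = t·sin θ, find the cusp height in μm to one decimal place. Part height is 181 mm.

h_c = t·sin θ = 0.24 × 0.8704 = 0.208896 mm (208.9 μm).

208.9 μm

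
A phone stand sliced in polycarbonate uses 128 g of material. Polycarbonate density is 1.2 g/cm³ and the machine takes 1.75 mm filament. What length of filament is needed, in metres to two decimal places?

Extruded volume: 128/1.2 = 106.6667 cm³ (106666.7 mm³).
A = π r² = π × 0.875² = 2.4053 mm².
L = V/A = 106666.7/2.4053 = 44346.53 mm → 44.35 m.

44.35 m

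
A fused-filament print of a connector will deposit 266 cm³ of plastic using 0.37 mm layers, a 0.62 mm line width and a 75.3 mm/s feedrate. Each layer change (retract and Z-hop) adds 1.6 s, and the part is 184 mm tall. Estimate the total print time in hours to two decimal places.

4.50 hours

Line area: 0.37 × 0.62 → 0.2294 mm².
Toolpath length = 266 cm³ / 0.2294 mm² = 266000 / 0.2294 = 1159546.6 mm.
Time extruding: 1159546.6 / 75.3 → 15399 s.
Layer count = ceil(184 / 0.37) = 498.
Non-print overhead = 498 × 1.6 = 796.8 s.
Total = 15399 + 796.8 = 16195.8 s = 4.50 hours.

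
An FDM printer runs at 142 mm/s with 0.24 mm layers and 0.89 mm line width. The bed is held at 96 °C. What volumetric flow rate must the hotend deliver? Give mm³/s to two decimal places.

30.33

Bead cross-section: 0.24 × 0.89 → 0.2136 mm².
Q = v·A = 142 × 0.2136 = 30.33 mm³/s.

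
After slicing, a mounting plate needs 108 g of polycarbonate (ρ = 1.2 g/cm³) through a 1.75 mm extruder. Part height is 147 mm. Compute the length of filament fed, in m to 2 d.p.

37.42 m

Volume = 108 g / 1.2 g·cm⁻³ = 90 cm³ = 90000 mm³.
A = π r² = π × 0.875² = 2.4053 mm².
L = V/A = 90000/2.4053 = 37417.37 mm → 37.42 m.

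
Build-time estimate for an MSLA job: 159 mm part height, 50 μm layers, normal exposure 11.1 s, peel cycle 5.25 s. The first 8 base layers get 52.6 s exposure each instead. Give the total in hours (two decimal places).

Layers = ⌈159/0.05⌉ = 3180.
Bottom layers = 8 × (52.6 + 5.25), so 462.8 s.
Normal layers = 3172 × (11.1 + 5.25) = 51862.2 s.
Total = 462.8 + 51862.2 = 52325 s = 14.53 hours.

14.53 hours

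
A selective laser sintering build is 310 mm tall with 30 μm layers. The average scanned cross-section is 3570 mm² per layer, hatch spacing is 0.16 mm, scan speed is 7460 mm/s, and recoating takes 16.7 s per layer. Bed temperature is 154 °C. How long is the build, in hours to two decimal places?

Layers = ⌈310/0.03⌉ = 10334.
Hatch length per layer = 3570 / 0.16, so 22312.5 mm.
Scan time per layer: 22312.5 / 7460 → 2.991 s.
Time per layer: 2.991 + 16.7 → 19.691 s.
10334 layers × 19.691 s/layer = 203486.794 s, i.e. 56.52 hours.

56.52 hours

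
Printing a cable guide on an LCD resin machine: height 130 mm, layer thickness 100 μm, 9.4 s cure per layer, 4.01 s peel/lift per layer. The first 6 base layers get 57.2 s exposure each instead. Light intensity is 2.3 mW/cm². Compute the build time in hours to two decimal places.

4.92 hours

Layer count = ceil(130 / 0.1) = 1300.
Bottom layers = 6 × (57.2 + 4.01) = 367.26 s.
Normal layers: 1294 × (9.4 + 4.01) → 17352.54 s.
Total = 367.26 + 17352.54 = 17719.8 s = 4.92 hours.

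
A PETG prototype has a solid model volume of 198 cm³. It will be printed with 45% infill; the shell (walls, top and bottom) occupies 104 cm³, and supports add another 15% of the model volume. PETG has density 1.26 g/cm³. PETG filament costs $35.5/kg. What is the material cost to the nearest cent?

Infill region = 198 − 104 = 94 cm³.
Infill deposited = 0.45 × 94 = 42.3 cm³.
Support = 0.15 × 198, so 29.7 cm³.
Total printed volume = 104 + 42.3 + 29.7, so 176 cm³.
Mass = 176 × 1.26 = 221.76 g.
Cost = 221.76 g / 1000 × $35.5/kg = $7.87.

$7.87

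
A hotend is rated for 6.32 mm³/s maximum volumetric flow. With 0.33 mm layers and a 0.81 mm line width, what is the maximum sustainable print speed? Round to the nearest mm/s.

Extrusion cross-section = 0.33 × 0.81, so 0.2673 mm².
Max speed = 6.32 / 0.2673 = 23.64 ≈ 24 mm/s.

24 mm/s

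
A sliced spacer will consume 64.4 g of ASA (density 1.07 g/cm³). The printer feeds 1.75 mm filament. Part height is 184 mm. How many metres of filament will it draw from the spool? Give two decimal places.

25.02 m

Extruded volume: 64.4/1.07 = 60.1869 cm³ (60186.9 mm³).
Cross-section of 1.75 mm filament: π·(1.75/2)² = 2.4053 mm².
Length = 60186.9 / 2.4053 = 25022.62 mm = 25.02 m.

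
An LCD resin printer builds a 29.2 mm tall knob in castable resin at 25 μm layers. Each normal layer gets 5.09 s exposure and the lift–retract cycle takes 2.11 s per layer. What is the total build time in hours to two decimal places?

Layer count = ceil(29.2 / 0.025) = 1168.
Cycle time = 5.09 + 2.11 = 7.2 s.
Build time: 1168 × 7.2 s = 8409.6 s, i.e. 2.34 hours.

2.34 hours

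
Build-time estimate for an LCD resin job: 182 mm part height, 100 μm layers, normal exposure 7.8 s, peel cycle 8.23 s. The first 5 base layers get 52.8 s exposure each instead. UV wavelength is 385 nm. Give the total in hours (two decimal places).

8.17 hours

Layer count = ceil(182 / 0.1) = 1820.
Burn-in layers = 5 × (52.8 + 8.23), so 305.15 s.
Normal layers = 1815 × (7.8 + 8.23) = 29094.45 s.
Total = 305.15 + 29094.45 = 29399.6 s = 8.17 hours.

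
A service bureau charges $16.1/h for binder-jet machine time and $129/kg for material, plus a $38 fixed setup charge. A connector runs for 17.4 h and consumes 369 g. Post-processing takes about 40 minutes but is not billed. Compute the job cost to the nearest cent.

Machine cost = 16.1 × 17.4 = $280.14.
Material charge = 129 × 369/1000, so $47.601.
Adding setup: 280.14 + 47.601 + 38 → 365.741 ≈ $365.74.

$365.74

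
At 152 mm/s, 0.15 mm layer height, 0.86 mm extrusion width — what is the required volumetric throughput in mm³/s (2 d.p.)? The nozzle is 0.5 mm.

Bead cross-section: 0.15 × 0.86 → 0.129 mm².
Volumetric flow = 152 × 0.129 = 19.61 mm³/s.

19.61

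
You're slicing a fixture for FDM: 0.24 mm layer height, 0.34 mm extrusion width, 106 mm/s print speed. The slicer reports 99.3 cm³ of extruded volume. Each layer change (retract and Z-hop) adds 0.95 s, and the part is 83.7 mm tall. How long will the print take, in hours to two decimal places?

Bead cross-section: 0.24 × 0.34 → 0.0816 mm².
Total extruded path = 99300/0.0816 = 1216911.8 mm.
Extrusion time: 1216911.8 / 106 → 11480.3 s.
Layer count = ceil(83.7 / 0.24) = 349.
Layer-change overhead = 349 × 0.95, so 331.55 s.
Altogether 11480.3 + 331.55 = 11811.85 s, i.e. 3.28 hours.

3.28 hours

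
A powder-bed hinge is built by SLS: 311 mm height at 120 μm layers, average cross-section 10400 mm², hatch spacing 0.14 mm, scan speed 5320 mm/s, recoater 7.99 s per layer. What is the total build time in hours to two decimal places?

Layer count = ceil(311 / 0.12) = 2592.
Per-layer scan distance = 10400 / 0.14 = 74285.7 mm.
Laser time per layer = 74285.7 / 5320 = 13.9635 s.
Layer cycle = 13.9635 + 7.99, so 21.9535 s.
Build time = 2592 × 21.9535 = 56903.472 s = 15.81 hours.

15.81 hours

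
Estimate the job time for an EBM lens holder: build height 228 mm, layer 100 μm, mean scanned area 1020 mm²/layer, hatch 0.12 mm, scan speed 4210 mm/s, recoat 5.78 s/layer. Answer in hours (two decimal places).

4.94 hours

Layer count = ceil(228 / 0.1) = 2280.
Hatch length per layer = 1020 / 0.12 = 8500 mm.
Beam time per layer = 8500 / 4210, so 2.019 s.
Per-layer time = 2.019 + 5.78, so 7.799 s.
2280 layers × 7.799 s/layer = 17781.72 s, i.e. 4.94 hours.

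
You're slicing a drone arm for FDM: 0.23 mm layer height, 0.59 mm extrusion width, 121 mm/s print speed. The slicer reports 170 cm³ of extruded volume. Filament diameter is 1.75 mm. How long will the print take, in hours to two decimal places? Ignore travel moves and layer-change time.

Extrusion cross-section = 0.23 × 0.59 = 0.1357 mm².
Total extruded path = 170000/0.1357 = 1252763.4 mm.
Print-move time = 1252763.4 / 121, so 10353.4 s.
Converting: 10353.4 s = 2.88 hours.

2.88 hours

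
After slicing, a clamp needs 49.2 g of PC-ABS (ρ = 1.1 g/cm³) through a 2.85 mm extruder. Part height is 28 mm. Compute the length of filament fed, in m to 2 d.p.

7.01 m

Extruded volume: 49.2/1.1 = 44.7273 cm³ (44727.3 mm³).
Filament cross-section = π × (2.85/2)² = 6.3794 mm².
Length = 44727.3 / 6.3794 = 7011.21 mm = 7.01 m.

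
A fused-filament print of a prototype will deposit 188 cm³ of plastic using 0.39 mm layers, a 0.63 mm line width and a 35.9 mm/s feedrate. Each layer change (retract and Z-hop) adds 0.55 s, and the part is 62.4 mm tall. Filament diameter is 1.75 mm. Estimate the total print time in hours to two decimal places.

Bead cross-section = 0.39 × 0.63 = 0.2457 mm².
Path length: 188000 mm³ / 0.2457 mm² → 765160.8 mm.
Extrusion time: 765160.8 / 35.9 → 21313.7 s.
Layer count = ceil(62.4 / 0.39) = 160.
Non-print overhead = 160 × 0.55, so 88 s.
Total = 21313.7 + 88 = 21401.7 s = 5.94 hours.

5.94 hours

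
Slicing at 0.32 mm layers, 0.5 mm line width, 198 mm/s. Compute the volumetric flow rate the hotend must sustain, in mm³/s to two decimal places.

31.68

Bead cross-section: 0.32 × 0.5 → 0.16 mm².
Q = v·A = 198 × 0.16 = 31.68 mm³/s.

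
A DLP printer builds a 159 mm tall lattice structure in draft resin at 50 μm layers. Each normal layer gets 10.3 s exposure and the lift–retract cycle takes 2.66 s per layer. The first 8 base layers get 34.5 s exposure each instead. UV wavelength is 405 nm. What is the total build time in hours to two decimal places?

11.50 hours

Number of layers: 159 / 0.05 → 3180 (rounded up).
Bottom layers = 8 × (34.5 + 2.66), so 297.28 s.
Remaining layers = 3172 × (10.3 + 2.66) = 41109.12 s.
Total = 297.28 + 41109.12 = 41406.4 s = 11.50 hours.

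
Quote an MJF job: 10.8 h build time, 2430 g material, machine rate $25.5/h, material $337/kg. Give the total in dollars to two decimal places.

$1094.31

Machine cost = 25.5 × 10.8 = $275.40.
Material cost = 337 × 2430/1000, so $818.91.
Total = 275.40 + 818.91 = $1094.31.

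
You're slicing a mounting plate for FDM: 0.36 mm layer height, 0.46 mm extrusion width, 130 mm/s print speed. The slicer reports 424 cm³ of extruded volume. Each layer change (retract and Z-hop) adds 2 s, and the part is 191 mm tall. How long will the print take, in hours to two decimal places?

Line area = 0.36 × 0.46, so 0.1656 mm².
Total extruded path = 424000/0.1656 = 2560386.5 mm.
Print-move time = 2560386.5 / 130, so 19695.3 s.
Layer count = ceil(191 / 0.36) = 531.
Non-print overhead = 531 × 2 = 1062 s.
Altogether 19695.3 + 1062 = 20757.3 s, i.e. 5.77 hours.

5.77 hours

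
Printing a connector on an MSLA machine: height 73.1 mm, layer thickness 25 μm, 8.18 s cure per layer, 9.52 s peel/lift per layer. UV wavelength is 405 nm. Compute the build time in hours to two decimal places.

14.38 hours

Layer count = ceil(73.1 / 0.025) = 2924.
Each layer takes = 8.18 + 9.52 = 17.7 s.
Build time: 2924 × 17.7 s = 51754.8 s, i.e. 14.38 hours.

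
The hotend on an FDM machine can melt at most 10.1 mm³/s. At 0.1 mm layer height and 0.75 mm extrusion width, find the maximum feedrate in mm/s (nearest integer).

Bead cross-section = 0.1 × 0.75 = 0.075 mm².
Max speed = 10.1 / 0.075 = 134.67 ≈ 135 mm/s.

135 mm/s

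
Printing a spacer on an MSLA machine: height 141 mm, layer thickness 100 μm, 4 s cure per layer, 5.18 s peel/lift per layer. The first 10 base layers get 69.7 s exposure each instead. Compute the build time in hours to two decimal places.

3.78 hours

Layer count = ceil(141 / 0.1) = 1410.
Burn-in layers = 10 × (69.7 + 5.18) = 748.8 s.
Normal layers = 1400 × (4 + 5.18) = 12852 s.
Sum: 748.8 + 12852 = 13600.8 s → 3.78 hours.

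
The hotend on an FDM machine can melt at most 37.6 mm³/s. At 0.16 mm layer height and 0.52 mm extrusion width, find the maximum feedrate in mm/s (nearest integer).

452 mm/s

A = 0.16 × 0.52 = 0.0832 mm².
v_max = Q/A = 37.6/0.0832 = 451.92 mm/s → 452 mm/s.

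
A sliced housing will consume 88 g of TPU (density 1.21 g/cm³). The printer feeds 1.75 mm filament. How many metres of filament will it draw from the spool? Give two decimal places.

Extruded volume: 88/1.21 = 72.7273 cm³ (72727.3 mm³).
A = π r² = π × 0.875² = 2.4053 mm².
Length = 72727.3 / 2.4053 = 30236.27 mm = 30.24 m.

30.24 m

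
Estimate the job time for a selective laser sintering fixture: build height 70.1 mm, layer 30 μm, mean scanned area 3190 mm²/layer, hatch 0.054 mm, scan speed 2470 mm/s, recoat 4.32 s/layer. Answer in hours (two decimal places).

18.33 hours

Layer count = ceil(70.1 / 0.03) = 2337.
Hatch length per layer: 3190 / 0.054 → 59074.1 mm.
Scan time per layer: 59074.1 / 2470 → 23.9166 s.
Layer cycle: 23.9166 + 4.32 → 28.2366 s.
Build time = 2337 × 28.2366 = 65988.9342 s = 18.33 hours.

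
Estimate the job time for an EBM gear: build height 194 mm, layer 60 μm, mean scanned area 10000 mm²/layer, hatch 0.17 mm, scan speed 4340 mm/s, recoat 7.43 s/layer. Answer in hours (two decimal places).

18.85 hours

Layer count = ceil(194 / 0.06) = 3234.
Per-layer scan distance: 10000 / 0.17 → 58823.5 mm.
Per-layer scan time: 58823.5 / 4340 → 13.5538 s.
Layer cycle = 13.5538 + 7.43 = 20.9838 s.
Build time = 3234 × 20.9838 = 67861.6092 s = 18.85 hours.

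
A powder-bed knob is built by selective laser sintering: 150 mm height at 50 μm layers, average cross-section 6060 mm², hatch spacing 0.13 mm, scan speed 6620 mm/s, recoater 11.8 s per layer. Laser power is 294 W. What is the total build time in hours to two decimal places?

Layers = ⌈150/0.05⌉ = 3000.
Per-layer scan distance = 6060 / 0.13 = 46615.4 mm.
Laser time per layer = 46615.4 / 6620, so 7.0416 s.
Layer cycle: 7.0416 + 11.8 → 18.8416 s.
Total: 3000 × 18.8416 s = 56524.8 s → 15.70 hours.

15.70 hours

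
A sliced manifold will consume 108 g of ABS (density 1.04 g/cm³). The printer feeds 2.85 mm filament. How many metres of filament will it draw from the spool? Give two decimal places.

16.28 m

Extruded volume: 108/1.04 = 103.8462 cm³ (103846.2 mm³).
Filament cross-section = π × (2.85/2)² = 6.3794 mm².
Length = 103846.2 / 6.3794 = 16278.36 mm = 16.28 m.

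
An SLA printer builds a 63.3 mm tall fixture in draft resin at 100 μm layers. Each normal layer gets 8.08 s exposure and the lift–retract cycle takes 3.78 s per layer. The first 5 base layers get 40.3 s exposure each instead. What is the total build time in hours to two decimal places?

Number of layers: 63.3 / 0.1 → 633 (rounded up).
Bottom layers = 5 × (40.3 + 3.78) = 220.4 s.
Remaining layers = 628 × (8.08 + 3.78) = 7448.08 s.
Total = 220.4 + 7448.08 = 7668.48 s = 2.13 hours.

2.13 hours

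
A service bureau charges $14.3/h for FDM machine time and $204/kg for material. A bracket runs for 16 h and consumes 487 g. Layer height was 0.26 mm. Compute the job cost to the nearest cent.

$328.15

Machine cost = 14.3 × 16 = $228.80.
Feedstock cost = 204 × 487/1000, so $99.348.
Job cost: 228.80 + 99.348 = 328.148 ≈ $328.15.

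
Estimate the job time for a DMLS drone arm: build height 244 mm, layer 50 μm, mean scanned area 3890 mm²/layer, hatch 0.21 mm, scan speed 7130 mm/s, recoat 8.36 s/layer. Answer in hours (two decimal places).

14.85 hours

Number of layers: 244 / 0.05 → 4880 (rounded up).
Hatch length per layer: 3890 / 0.21 → 18523.8 mm.
Scan time per layer: 18523.8 / 7130 → 2.598 s.
Layer cycle: 2.598 + 8.36 → 10.958 s.
Total: 4880 × 10.958 s = 53475.04 s → 14.85 hours.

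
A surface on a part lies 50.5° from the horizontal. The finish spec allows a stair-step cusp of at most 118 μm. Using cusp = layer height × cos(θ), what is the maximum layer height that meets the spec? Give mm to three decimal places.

cos(50.5°) = 0.6361; t_max = 0.118/0.6361 = 0.186 mm.

0.186 mm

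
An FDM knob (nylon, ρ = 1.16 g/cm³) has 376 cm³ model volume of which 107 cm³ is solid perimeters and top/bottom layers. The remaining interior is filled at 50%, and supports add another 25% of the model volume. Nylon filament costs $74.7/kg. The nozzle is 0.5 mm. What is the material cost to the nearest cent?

$29.07

Volume inside the shell: 376 − 107 → 269 cm³.
Infill deposited = 0.50 × 269 = 134.5 cm³.
Support = 0.25 × 376, so 94 cm³.
Deposited volume = 107 + 134.5 + 94, so 335.5 cm³.
Mass = 335.5 × 1.16 = 389.18 g.
At $74.7/kg: 389.18/1000 × 74.7 = $29.07.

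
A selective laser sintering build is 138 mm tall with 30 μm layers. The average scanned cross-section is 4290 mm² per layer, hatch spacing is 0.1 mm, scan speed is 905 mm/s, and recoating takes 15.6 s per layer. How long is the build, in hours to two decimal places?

Layers = ⌈138/0.03⌉ = 4600.
Hatch length per layer = 4290 / 0.1 = 42900 mm.
Per-layer scan time: 42900 / 905 → 47.4033 s.
Per-layer time = 47.4033 + 15.6, so 63.0033 s.
4600 layers × 63.0033 s/layer = 289815.18 s, i.e. 80.50 hours.

80.50 hours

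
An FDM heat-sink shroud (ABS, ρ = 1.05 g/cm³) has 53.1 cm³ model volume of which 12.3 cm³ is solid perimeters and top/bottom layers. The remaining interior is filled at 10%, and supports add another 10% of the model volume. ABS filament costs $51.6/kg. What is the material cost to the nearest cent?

Interior volume = 53.1 − 12.3, so 40.8 cm³.
Infill volume = 0.10 × 40.8, so 4.08 cm³.
Support = 0.10 × 53.1 = 5.31 cm³.
Total extruded = 12.3 + 4.08 + 5.31 = 21.69 cm³.
Mass: 21.69 × 1.05 → 22.7745 g.
At $51.6/kg: 22.7745/1000 × 51.6 = $1.18.

$1.18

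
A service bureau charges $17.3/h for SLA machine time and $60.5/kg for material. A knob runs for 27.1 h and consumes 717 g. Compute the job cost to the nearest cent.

Machine-time cost = 17.3 × 27.1 = $468.83.
Material cost = 60.5 × 717/1000 = $43.3785.
Total = 468.83 + 43.3785 = 512.2085 ≈ $512.21.

$512.21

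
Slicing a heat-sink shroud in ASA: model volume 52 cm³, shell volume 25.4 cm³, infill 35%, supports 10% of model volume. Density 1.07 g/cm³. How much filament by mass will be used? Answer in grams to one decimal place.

42.7 g

Volume inside the shell: 52 − 25.4 → 26.6 cm³.
Infill deposited = 0.35 × 26.6, so 9.31 cm³.
Support = 0.10 × 52, so 5.2 cm³.
Deposited volume = 25.4 + 9.31 + 5.2, so 39.91 cm³.
Mass = 39.91 × 1.07, so 42.7037 g.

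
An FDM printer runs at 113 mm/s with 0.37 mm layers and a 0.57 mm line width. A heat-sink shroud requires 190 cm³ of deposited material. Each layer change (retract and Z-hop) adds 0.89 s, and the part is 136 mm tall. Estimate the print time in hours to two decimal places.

Bead cross-section: 0.37 × 0.57 → 0.2109 mm².
Path length: 190000 mm³ / 0.2109 mm² → 900900.9 mm.
Print-move time: 900900.9 / 113 → 7972.6 s.
Layer count = ceil(136 / 0.37) = 368.
Non-print overhead = 368 × 0.89, so 327.52 s.
Total = 7972.6 + 327.52 = 8300.12 s = 2.31 hours.

2.31 hours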